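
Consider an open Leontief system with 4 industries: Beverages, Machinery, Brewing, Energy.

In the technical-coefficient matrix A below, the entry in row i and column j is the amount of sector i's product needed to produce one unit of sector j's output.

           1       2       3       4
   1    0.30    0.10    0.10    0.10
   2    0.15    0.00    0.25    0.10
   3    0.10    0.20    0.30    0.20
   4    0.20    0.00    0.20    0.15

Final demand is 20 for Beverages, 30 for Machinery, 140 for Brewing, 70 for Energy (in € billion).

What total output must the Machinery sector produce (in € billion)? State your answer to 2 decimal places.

x_2 = 144.01

I − A =
  [   0.70    -0.10    -0.10    -0.10]
  [  -0.15     1.00    -0.25    -0.10]
  [  -0.10    -0.20     0.70    -0.20]
  [  -0.20     0.00    -0.20     0.85]
Compute the cofactors C_ij = (−1)^(i+j)·(3×3 minor ij) of I−A; the adjugate is their transpose:
adj(I−A) = Cᵀ =
  [ 0.50850   0.07650   0.12825   0.09900]
  [ 0.13050   0.36000   0.17550   0.09900]
  [ 0.15450   0.12750   0.56025   0.16500]
  [ 0.15600   0.04800   0.16200   0.42900]
det(I−A) = Σ_j (I−A)_1j·C_1j = (0.70)(0.50850) + (-0.10)(0.13050) + (-0.10)(0.15450) + (-0.10)(0.15600) = 0.31185
(I − A)⁻¹ = adj(I−A) / det(I−A) ≈
  [   1.6306     0.2453     0.4113     0.3175]
  [   0.4185     1.1544     0.5628     0.3175]
  [   0.4954     0.4089     1.7965     0.5291]
  [   0.5002     0.1539     0.5195     1.3757]
x = (I − A)⁻¹ d = adj(I−A)·d / det(I−A), with det(I−A) = 0.31185:
  x_1 = (0.50850·20 + 0.07650·30 + 0.12825·140 + 0.09900·70) / 0.31185 = 37.35 / 0.31185 ≈ 119.77
  x_2 = (0.13050·20 + 0.36000·30 + 0.17550·140 + 0.09900·70) / 0.31185 = 44.91 / 0.31185 ≈ 144.01
  x_3 = (0.15450·20 + 0.12750·30 + 0.56025·140 + 0.16500·70) / 0.31185 = 96.90 / 0.31185 ≈ 310.73
  x_4 = (0.15600·20 + 0.04800·30 + 0.16200·140 + 0.42900·70) / 0.31185 = 57.27 / 0.31185 ≈ 183.65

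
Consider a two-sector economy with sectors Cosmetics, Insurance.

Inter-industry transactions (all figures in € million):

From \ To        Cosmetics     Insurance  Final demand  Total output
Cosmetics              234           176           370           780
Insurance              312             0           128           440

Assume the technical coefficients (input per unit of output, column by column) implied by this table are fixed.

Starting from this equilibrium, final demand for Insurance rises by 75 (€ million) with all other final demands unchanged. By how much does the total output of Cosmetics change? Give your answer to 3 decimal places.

Δx_1 = 55.556

Technical coefficients a_ij = z_ij / X_j:
  a_11 = 234/780 = 0.30, a_21 = 312/780 = 0.40
  a_12 = 176/440 = 0.40, a_22 = 0/440 = 0.00
I − A =
  [   0.70    -0.40]
  [  -0.40     1.00]
det(I−A) = (0.70)(1.00) − (-0.40)(-0.40) = 0.5400
adj(I−A) = [[1.00, 0.40], [0.40, 0.70]]
(I − A)⁻¹ = adj(I−A) / det(I−A) ≈
  [   1.8519     0.7407]
  [   0.7407     1.2963]
Δx = (I − A)⁻¹ Δd with Δd having +75 in the Insurance component and 0 elsewhere.
So Δx_1 = L_12 · (+75), where L_12 = adj(I−A)_12 / det(I−A) = 0.40 / 0.5400.
Δx_1 = 0.40 × (+75) / 0.5400 = 30.00 / 0.5400 ≈ 55.556.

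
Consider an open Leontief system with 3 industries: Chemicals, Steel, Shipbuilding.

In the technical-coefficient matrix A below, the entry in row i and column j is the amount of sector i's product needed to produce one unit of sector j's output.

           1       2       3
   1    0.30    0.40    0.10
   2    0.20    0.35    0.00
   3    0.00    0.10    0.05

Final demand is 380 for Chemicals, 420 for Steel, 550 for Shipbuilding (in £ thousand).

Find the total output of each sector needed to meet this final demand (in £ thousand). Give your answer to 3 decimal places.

I − A =
  [   0.70    -0.40    -0.10]
  [  -0.20     0.65     0.00]
  [   0.00    -0.10     0.95]
Cofactors of I−A, C_ij = (−1)^(i+j)·(minor ij) (rows/columns in the sector order above):
  C_11 = (0.65)(0.95) − (0.00)(-0.10) = 0.6175
  C_12 = −[(-0.20)(0.95) − (0.00)(0.00)] = 0.1900
  C_13 = (-0.20)(-0.10) − (0.65)(0.00) = 0.0200
  C_21 = −[(-0.40)(0.95) − (-0.10)(-0.10)] = 0.3900
  C_22 = (0.70)(0.95) − (-0.10)(0.00) = 0.6650
  C_23 = −[(0.70)(-0.10) − (-0.40)(0.00)] = 0.0700
  C_31 = (-0.40)(0.00) − (-0.10)(0.65) = 0.0650
  C_32 = −[(0.70)(0.00) − (-0.10)(-0.20)] = 0.0200
  C_33 = (0.70)(0.65) − (-0.40)(-0.20) = 0.3750
det(I−A) = Σ_j (I−A)_1j·C_1j = (0.70)(0.6175) + (-0.40)(0.1900) + (-0.10)(0.0200) = 0.35425
adj(I−A) = Cᵀ =
  [ 0.6175   0.3900   0.0650]
  [ 0.1900   0.6650   0.0200]
  [ 0.0200   0.0700   0.3750]
(I − A)⁻¹ = adj(I−A) / det(I−A) ≈
  [   1.7431     1.1009     0.1835]
  [   0.5363     1.8772     0.0565]
  [   0.0565     0.1976     1.0586]
x = (I − A)⁻¹ d = adj(I−A)·d / det(I−A), with det(I−A) = 0.35425:
  x_1 = (0.6175·380 + 0.3900·420 + 0.0650·550) / 0.35425 = 434.20 / 0.35425 ≈ 1225.688
  x_2 = (0.1900·380 + 0.6650·420 + 0.0200·550) / 0.35425 = 362.50 / 0.35425 ≈ 1023.289
  x_3 = (0.0200·380 + 0.0700·420 + 0.3750·550) / 0.35425 = 243.25 / 0.35425 ≈ 686.662

x_1 = 1225.688, x_2 = 1023.289, x_3 = 686.662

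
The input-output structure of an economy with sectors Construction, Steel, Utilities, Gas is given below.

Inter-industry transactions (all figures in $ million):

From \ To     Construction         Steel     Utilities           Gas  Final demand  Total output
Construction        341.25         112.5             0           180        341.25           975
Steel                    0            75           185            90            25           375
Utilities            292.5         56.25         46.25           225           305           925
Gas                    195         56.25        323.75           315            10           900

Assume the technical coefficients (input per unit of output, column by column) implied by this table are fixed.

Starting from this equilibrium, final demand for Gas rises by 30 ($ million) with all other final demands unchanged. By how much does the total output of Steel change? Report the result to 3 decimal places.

Δx_2 = 18.316

Technical coefficients a_ij = z_ij / X_j:
  a_11 = 341.25/975 = 0.35, a_21 = 0/975 = 0.00, a_31 = 292.5/975 = 0.30, a_41 = 195/975 = 0.20
  a_12 = 112.5/375 = 0.30, a_22 = 75/375 = 0.20, a_32 = 56.25/375 = 0.15, a_42 = 56.25/375 = 0.15
  a_13 = 0/925 = 0.00, a_23 = 185/925 = 0.20, a_33 = 46.25/925 = 0.05, a_43 = 323.75/925 = 0.35
  a_14 = 180/900 = 0.20, a_24 = 90/900 = 0.10, a_34 = 225/900 = 0.25, a_44 = 315/900 = 0.35
I − A =
  [   0.65    -0.30     0.00    -0.20]
  [   0.00     0.80    -0.20    -0.10]
  [  -0.30    -0.15     0.95    -0.25]
  [  -0.20    -0.15    -0.35     0.65]
Compute the cofactors C_ij = (−1)^(i+j)·(3×3 minor ij) of I−A; the adjugate is their transpose:
adj(I−A) = Cᵀ =
  [ 0.37750   0.19800   0.11150   0.18950]
  [ 0.07850   0.28550   0.09925   0.10625]
  [ 0.19450   0.16425   0.29025   0.19675]
  [ 0.23900   0.21525   0.21350   0.45650]
det(I−A) = Σ_j (I−A)_1j·C_1j = (0.65)(0.37750) + (-0.30)(0.07850) + (0.00)(0.19450) + (-0.20)(0.23900) = 0.174025
(I − A)⁻¹ = adj(I−A) / det(I−A) ≈
  [   2.1692     1.1378     0.6407     1.0889]
  [   0.4511     1.6406     0.5703     0.6105]
  [   1.1177     0.9438     1.6679     1.1306]
  [   1.3734     1.2369     1.2268     2.6232]
Δx = (I − A)⁻¹ Δd with Δd having +30 in the Gas component and 0 elsewhere.
So Δx_2 = L_24 · (+30), where L_24 = adj(I−A)_24 / det(I−A) = 0.10625 / 0.174025.
Δx_2 = 0.10625 × (+30) / 0.174025 = 3.1875 / 0.174025 ≈ 18.316.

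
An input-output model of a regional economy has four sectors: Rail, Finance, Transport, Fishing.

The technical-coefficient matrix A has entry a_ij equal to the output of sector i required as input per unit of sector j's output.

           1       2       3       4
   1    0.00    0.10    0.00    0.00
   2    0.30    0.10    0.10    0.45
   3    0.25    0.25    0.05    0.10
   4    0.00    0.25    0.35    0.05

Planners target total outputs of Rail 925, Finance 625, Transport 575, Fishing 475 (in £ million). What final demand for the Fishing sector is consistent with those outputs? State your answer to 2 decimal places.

I − A =
  [   1.00    -0.10     0.00     0.00]
  [  -0.30     0.90    -0.10    -0.45]
  [  -0.25    -0.25     0.95    -0.10]
  [   0.00    -0.25    -0.35     0.95]
d = (I − A) x:
  d_1 = (+1.00)·925 + (-0.10)·625 + (+0.00)·575 + (+0.00)·475 = 862.50
  d_2 = (-0.30)·925 + (+0.90)·625 + (-0.10)·575 + (-0.45)·475 = 13.75
  d_3 = (-0.25)·925 + (-0.25)·625 + (+0.95)·575 + (-0.10)·475 = 111.25
  d_4 = (+0.00)·925 + (-0.25)·625 + (-0.35)·575 + (+0.95)·475 = 93.75

d_4 = 93.75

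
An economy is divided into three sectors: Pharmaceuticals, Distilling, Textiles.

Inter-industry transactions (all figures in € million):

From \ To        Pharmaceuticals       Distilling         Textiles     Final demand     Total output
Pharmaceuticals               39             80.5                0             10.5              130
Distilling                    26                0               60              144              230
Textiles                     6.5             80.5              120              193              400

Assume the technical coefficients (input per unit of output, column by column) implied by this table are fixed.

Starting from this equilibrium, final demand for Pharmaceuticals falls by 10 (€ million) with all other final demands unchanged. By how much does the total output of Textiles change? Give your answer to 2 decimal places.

Δx_3 = -2.99

Technical coefficients a_ij = z_ij / X_j:
  a_11 = 39/130 = 0.30, a_21 = 26/130 = 0.20, a_31 = 6.5/130 = 0.05
  a_12 = 80.5/230 = 0.35, a_22 = 0/230 = 0.00, a_32 = 80.5/230 = 0.35
  a_13 = 0/400 = 0.00, a_23 = 60/400 = 0.15, a_33 = 120/400 = 0.30
I − A =
  [   0.70    -0.35     0.00]
  [  -0.20     1.00    -0.15]
  [  -0.05    -0.35     0.70]
Cofactors of I−A, C_ij = (−1)^(i+j)·(minor ij) (rows/columns in the sector order above):
  C_11 = (1.00)(0.70) − (-0.15)(-0.35) = 0.6475
  C_12 = −[(-0.20)(0.70) − (-0.15)(-0.05)] = 0.1475
  C_13 = (-0.20)(-0.35) − (1.00)(-0.05) = 0.1200
  C_21 = −[(-0.35)(0.70) − (0.00)(-0.35)] = 0.2450
  C_22 = (0.70)(0.70) − (0.00)(-0.05) = 0.4900
  C_23 = −[(0.70)(-0.35) − (-0.35)(-0.05)] = 0.2625
  C_31 = (-0.35)(-0.15) − (0.00)(1.00) = 0.0525
  C_32 = −[(0.70)(-0.15) − (0.00)(-0.20)] = 0.1050
  C_33 = (0.70)(1.00) − (-0.35)(-0.20) = 0.6300
det(I−A) = Σ_j (I−A)_1j·C_1j = (0.70)(0.6475) + (-0.35)(0.1475) + (0.00)(0.1200) = 0.401625
adj(I−A) = Cᵀ =
  [ 0.6475   0.2450   0.0525]
  [ 0.1475   0.4900   0.1050]
  [ 0.1200   0.2625   0.6300]
(I − A)⁻¹ = adj(I−A) / det(I−A) ≈
  [   1.6122     0.6100     0.1307]
  [   0.3673     1.2200     0.2614]
  [   0.2988     0.6536     1.5686]
Δx = (I − A)⁻¹ Δd with Δd having -10 in the Pharmaceuticals component and 0 elsewhere.
So Δx_3 = L_31 · (-10), where L_31 = adj(I−A)_31 / det(I−A) = 0.1200 / 0.401625.
Δx_3 = 0.1200 × (-10) / 0.401625 = -1.20 / 0.401625 ≈ -2.99.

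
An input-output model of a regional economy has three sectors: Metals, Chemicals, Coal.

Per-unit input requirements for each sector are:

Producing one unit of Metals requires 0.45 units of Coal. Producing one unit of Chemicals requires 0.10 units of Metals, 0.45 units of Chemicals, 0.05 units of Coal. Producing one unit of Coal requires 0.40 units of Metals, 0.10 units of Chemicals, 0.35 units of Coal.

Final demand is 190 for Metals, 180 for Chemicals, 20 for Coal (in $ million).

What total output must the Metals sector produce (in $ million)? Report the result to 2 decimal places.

x_1 = 348.90

I − A =
  [   1.00    -0.10    -0.40]
  [   0.00     0.55    -0.10]
  [  -0.45    -0.05     0.65]
Cofactors of I−A, C_ij = (−1)^(i+j)·(minor ij) (rows/columns in the sector order above):
  C_11 = (0.55)(0.65) − (-0.10)(-0.05) = 0.3525
  C_12 = −[(0.00)(0.65) − (-0.10)(-0.45)] = 0.0450
  C_13 = (0.00)(-0.05) − (0.55)(-0.45) = 0.2475
  C_21 = −[(-0.10)(0.65) − (-0.40)(-0.05)] = 0.0850
  C_22 = (1.00)(0.65) − (-0.40)(-0.45) = 0.4700
  C_23 = −[(1.00)(-0.05) − (-0.10)(-0.45)] = 0.0950
  C_31 = (-0.10)(-0.10) − (-0.40)(0.55) = 0.2300
  C_32 = −[(1.00)(-0.10) − (-0.40)(0.00)] = 0.1000
  C_33 = (1.00)(0.55) − (-0.10)(0.00) = 0.5500
det(I−A) = Σ_j (I−A)_1j·C_1j = (1.00)(0.3525) + (-0.10)(0.0450) + (-0.40)(0.2475) = 0.2490
adj(I−A) = Cᵀ =
  [ 0.3525   0.0850   0.2300]
  [ 0.0450   0.4700   0.1000]
  [ 0.2475   0.0950   0.5500]
(I − A)⁻¹ = adj(I−A) / det(I−A) ≈
  [   1.4157     0.3414     0.9237]
  [   0.1807     1.8876     0.4016]
  [   0.9940     0.3815     2.2088]
x = (I − A)⁻¹ d = adj(I−A)·d / det(I−A), with det(I−A) = 0.2490:
  x_1 = (0.3525·190 + 0.0850·180 + 0.2300·20) / 0.2490 = 86.875 / 0.2490 ≈ 348.90
  x_2 = (0.0450·190 + 0.4700·180 + 0.1000·20) / 0.2490 = 95.15 / 0.2490 ≈ 382.13
  x_3 = (0.2475·190 + 0.0950·180 + 0.5500·20) / 0.2490 = 75.125 / 0.2490 ≈ 301.71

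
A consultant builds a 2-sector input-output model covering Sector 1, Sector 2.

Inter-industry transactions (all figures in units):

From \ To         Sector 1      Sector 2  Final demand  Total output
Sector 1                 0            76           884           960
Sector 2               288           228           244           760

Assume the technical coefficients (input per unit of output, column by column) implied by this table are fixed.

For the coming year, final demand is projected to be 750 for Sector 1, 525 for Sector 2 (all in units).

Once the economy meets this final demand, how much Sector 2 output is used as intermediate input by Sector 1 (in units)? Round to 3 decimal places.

z_21 = 258.582

Technical coefficients a_ij = z_ij / X_j:
  a_11 = 0/960 = 0.00, a_21 = 288/960 = 0.30
  a_12 = 76/760 = 0.10, a_22 = 228/760 = 0.30
I − A =
  [   1.00    -0.10]
  [  -0.30     0.70]
det(I−A) = (1.00)(0.70) − (-0.10)(-0.30) = 0.6700
adj(I−A) = [[0.70, 0.10], [0.30, 1.00]]
(I − A)⁻¹ = adj(I−A) / det(I−A) ≈
  [   1.0448     0.1493]
  [   0.4478     1.4925]
First solve x = (I − A)⁻¹ d = adj(I−A)·d / det(I−A); in particular x_1 = (0.70·750 + 0.10·525) / 0.6700 = 577.50 / 0.6700 ≈ 861.94030.
Intermediate flow from 2 to 1: z_21 = a_21 · x_1 = 0.30 × 577.50 / 0.6700 = 173.25 / 0.6700 ≈ 258.582.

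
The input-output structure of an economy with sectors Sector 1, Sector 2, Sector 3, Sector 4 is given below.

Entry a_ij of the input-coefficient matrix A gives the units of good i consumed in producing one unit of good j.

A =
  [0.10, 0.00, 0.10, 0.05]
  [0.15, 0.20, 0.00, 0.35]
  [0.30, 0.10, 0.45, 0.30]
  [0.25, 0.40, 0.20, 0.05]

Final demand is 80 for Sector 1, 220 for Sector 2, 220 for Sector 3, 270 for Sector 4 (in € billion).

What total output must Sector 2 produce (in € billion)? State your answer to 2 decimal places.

I − A =
  [   0.90     0.00    -0.10    -0.05]
  [  -0.15     0.80     0.00    -0.35]
  [  -0.30    -0.10     0.55    -0.30]
  [  -0.25    -0.40    -0.20     0.95]
Compute the cofactors C_ij = (−1)^(i+j)·(3×3 minor ij) of I−A; the adjugate is their transpose:
adj(I−A) = Cᵀ =
  [ 0.286000   0.033500   0.070000   0.049500]
  [ 0.138500   0.370375   0.087500   0.171375]
  [ 0.287000   0.198250   0.545000   0.260250]
  [ 0.194000   0.206500   0.170000   0.370500]
det(I−A) = Σ_j (I−A)_1j·C_1j = (0.90)(0.286000) + (0.00)(0.138500) + (-0.10)(0.287000) + (-0.05)(0.194000) = 0.2190
(I − A)⁻¹ = adj(I−A) / det(I−A) ≈
  [   1.3059     0.1530     0.3196     0.2260]
  [   0.6324     1.6912     0.3995     0.7825]
  [   1.3105     0.9053     2.4886     1.1884]
  [   0.8858     0.9429     0.7763     1.6918]
x = (I − A)⁻¹ d = adj(I−A)·d / det(I−A), with det(I−A) = 0.2190:
  x_1 = (0.286000·80 + 0.033500·220 + 0.070000·220 + 0.049500·270) / 0.2190 = 59.015 / 0.2190 ≈ 269.47
  x_2 = (0.138500·80 + 0.370375·220 + 0.087500·220 + 0.171375·270) / 0.2190 = 158.08375 / 0.2190 ≈ 721.84
  x_3 = (0.287000·80 + 0.198250·220 + 0.545000·220 + 0.260250·270) / 0.2190 = 256.7425 / 0.2190 ≈ 1172.34
  x_4 = (0.194000·80 + 0.206500·220 + 0.170000·220 + 0.370500·270) / 0.2190 = 198.385 / 0.2190 ≈ 905.87

x_2 = 721.84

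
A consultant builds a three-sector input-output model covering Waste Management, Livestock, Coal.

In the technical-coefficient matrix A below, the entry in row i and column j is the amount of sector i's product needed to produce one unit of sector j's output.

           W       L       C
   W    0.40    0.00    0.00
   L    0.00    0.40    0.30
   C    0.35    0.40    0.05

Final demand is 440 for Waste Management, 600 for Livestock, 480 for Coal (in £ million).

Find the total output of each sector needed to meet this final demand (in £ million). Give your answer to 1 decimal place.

I − A =
  [   0.60     0.00     0.00]
  [   0.00     0.60    -0.30]
  [  -0.35    -0.40     0.95]
Cofactors of I−A, C_ij = (−1)^(i+j)·(minor ij) (rows/columns in the sector order above):
  C_11 = (0.60)(0.95) − (-0.30)(-0.40) = 0.4500
  C_12 = −[(0.00)(0.95) − (-0.30)(-0.35)] = 0.1050
  C_13 = (0.00)(-0.40) − (0.60)(-0.35) = 0.2100
  C_21 = −[(0.00)(0.95) − (0.00)(-0.40)] = 0.0000
  C_22 = (0.60)(0.95) − (0.00)(-0.35) = 0.5700
  C_23 = −[(0.60)(-0.40) − (0.00)(-0.35)] = 0.2400
  C_31 = (0.00)(-0.30) − (0.00)(0.60) = 0.0000
  C_32 = −[(0.60)(-0.30) − (0.00)(0.00)] = 0.1800
  C_33 = (0.60)(0.60) − (0.00)(0.00) = 0.3600
det(I−A) = Σ_j (I−A)_1j·C_1j = (0.60)(0.4500) + (0.00)(0.1050) + (0.00)(0.2100) = 0.2700
adj(I−A) = Cᵀ =
  [ 0.4500   0.0000   0.0000]
  [ 0.1050   0.5700   0.1800]
  [ 0.2100   0.2400   0.3600]
(I − A)⁻¹ = adj(I−A) / det(I−A) ≈
  [   1.6667     0.0000     0.0000]
  [   0.3889     2.1111     0.6667]
  [   0.7778     0.8889     1.3333]
x = (I − A)⁻¹ d = adj(I−A)·d / det(I−A), with det(I−A) = 0.2700:
  x_W = (0.4500·440 + 0.0000·600 + 0.0000·480) / 0.2700 = 198.00 / 0.2700 ≈ 733.3
  x_L = (0.1050·440 + 0.5700·600 + 0.1800·480) / 0.2700 = 474.60 / 0.2700 ≈ 1757.8
  x_C = (0.2100·440 + 0.2400·600 + 0.3600·480) / 0.2700 = 409.20 / 0.2700 ≈ 1515.6

x_W = 733.3, x_L = 1757.8, x_C = 1515.6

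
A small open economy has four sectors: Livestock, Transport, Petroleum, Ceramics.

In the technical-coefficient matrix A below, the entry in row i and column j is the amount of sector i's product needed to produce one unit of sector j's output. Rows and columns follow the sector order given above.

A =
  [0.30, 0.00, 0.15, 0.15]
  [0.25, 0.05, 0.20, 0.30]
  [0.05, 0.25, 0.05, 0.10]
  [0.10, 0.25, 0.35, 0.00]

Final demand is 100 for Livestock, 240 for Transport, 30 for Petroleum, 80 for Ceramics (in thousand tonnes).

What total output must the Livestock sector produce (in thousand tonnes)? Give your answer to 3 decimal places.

x_1 = 244.696

I − A =
  [   0.70     0.00    -0.15    -0.15]
  [  -0.25     0.95    -0.20    -0.30]
  [  -0.05    -0.25     0.95    -0.10]
  [  -0.10    -0.25    -0.35     1.00]
Compute the cofactors C_ij = (−1)^(i+j)·(3×3 minor ij) of I−A; the adjugate is their transpose:
adj(I−A) = Cᵀ =
  [ 0.716750   0.090000   0.188625   0.153375]
  [ 0.274500   0.614625   0.265625   0.252125]
  [ 0.129500   0.190625   0.588875   0.135500]
  [ 0.185625   0.229375   0.291375   0.580250]
det(I−A) = Σ_j (I−A)_1j·C_1j = (0.70)(0.716750) + (0.00)(0.274500) + (-0.15)(0.129500) + (-0.15)(0.185625) = 0.45445625
(I − A)⁻¹ = adj(I−A) / det(I−A) ≈
  [   1.5772     0.1980     0.4151     0.3375]
  [   0.6040     1.3524     0.5845     0.5548]
  [   0.2850     0.4195     1.2958     0.2982]
  [   0.4085     0.5047     0.6412     1.2768]
x = (I − A)⁻¹ d = adj(I−A)·d / det(I−A), with det(I−A) = 0.45445625:
  x_1 = (0.716750·100 + 0.090000·240 + 0.188625·30 + 0.153375·80) / 0.45445625 = 111.20375 / 0.45445625 ≈ 244.696
  x_2 = (0.274500·100 + 0.614625·240 + 0.265625·30 + 0.252125·80) / 0.45445625 = 203.09875 / 0.45445625 ≈ 446.905
  x_3 = (0.129500·100 + 0.190625·240 + 0.588875·30 + 0.135500·80) / 0.45445625 = 87.20625 / 0.45445625 ≈ 191.891
  x_4 = (0.185625·100 + 0.229375·240 + 0.291375·30 + 0.580250·80) / 0.45445625 = 128.77375 / 0.45445625 ≈ 283.358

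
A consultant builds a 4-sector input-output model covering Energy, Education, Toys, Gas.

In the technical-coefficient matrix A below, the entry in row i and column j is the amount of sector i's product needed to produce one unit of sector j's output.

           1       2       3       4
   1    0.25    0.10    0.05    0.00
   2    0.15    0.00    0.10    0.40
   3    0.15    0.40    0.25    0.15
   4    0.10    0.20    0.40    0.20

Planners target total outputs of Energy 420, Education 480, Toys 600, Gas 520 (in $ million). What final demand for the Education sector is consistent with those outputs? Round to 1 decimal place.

I − A =
  [   0.75    -0.10    -0.05     0.00]
  [  -0.15     1.00    -0.10    -0.40]
  [  -0.15    -0.40     0.75    -0.15]
  [  -0.10    -0.20    -0.40     0.80]
d = (I − A) x:
  d_1 = (+0.75)·420 + (-0.10)·480 + (-0.05)·600 + (+0.00)·520 = 237.0
  d_2 = (-0.15)·420 + (+1.00)·480 + (-0.10)·600 + (-0.40)·520 = 149.0
  d_3 = (-0.15)·420 + (-0.40)·480 + (+0.75)·600 + (-0.15)·520 = 117.0
  d_4 = (-0.10)·420 + (-0.20)·480 + (-0.40)·600 + (+0.80)·520 = 38.0

d_2 = 149.0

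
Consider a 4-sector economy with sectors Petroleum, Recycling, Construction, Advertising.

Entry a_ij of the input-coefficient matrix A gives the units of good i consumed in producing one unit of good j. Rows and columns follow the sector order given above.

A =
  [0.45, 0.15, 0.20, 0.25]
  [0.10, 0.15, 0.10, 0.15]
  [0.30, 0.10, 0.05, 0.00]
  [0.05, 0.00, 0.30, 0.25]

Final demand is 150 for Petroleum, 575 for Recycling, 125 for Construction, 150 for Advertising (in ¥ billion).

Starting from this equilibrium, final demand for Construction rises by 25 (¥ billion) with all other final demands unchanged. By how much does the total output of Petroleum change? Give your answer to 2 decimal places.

I − A =
  [   0.55    -0.15    -0.20    -0.25]
  [  -0.10     0.85    -0.10    -0.15]
  [  -0.30    -0.10     0.95     0.00]
  [  -0.05     0.00    -0.30     0.75]
Compute the cofactors C_ij = (−1)^(i+j)·(3×3 minor ij) of I−A; the adjugate is their transpose:
adj(I−A) = Cᵀ =
  [ 0.593625   0.129375   0.209250   0.223750]
  [ 0.114375   0.312500   0.088750   0.100625]
  [ 0.199500   0.073750   0.327625   0.081250]
  [ 0.119375   0.038125   0.145000   0.366875]
det(I−A) = Σ_j (I−A)_1j·C_1j = (0.55)(0.593625) + (-0.15)(0.114375) + (-0.20)(0.199500) + (-0.25)(0.119375) = 0.23959375
(I − A)⁻¹ = adj(I−A) / det(I−A) ≈
  [   2.4776     0.5400     0.8734     0.9339]
  [   0.4774     1.3043     0.3704     0.4200]
  [   0.8327     0.3078     1.3674     0.3391]
  [   0.4982     0.1591     0.6052     1.5312]
Δx = (I − A)⁻¹ Δd with Δd having +25 in the Construction component and 0 elsewhere.
So Δx_1 = L_13 · (+25), where L_13 = adj(I−A)_13 / det(I−A) = 0.209250 / 0.23959375.
Δx_1 = 0.209250 × (+25) / 0.23959375 = 5.23125 / 0.23959375 ≈ 21.83.

Δx_1 = 21.83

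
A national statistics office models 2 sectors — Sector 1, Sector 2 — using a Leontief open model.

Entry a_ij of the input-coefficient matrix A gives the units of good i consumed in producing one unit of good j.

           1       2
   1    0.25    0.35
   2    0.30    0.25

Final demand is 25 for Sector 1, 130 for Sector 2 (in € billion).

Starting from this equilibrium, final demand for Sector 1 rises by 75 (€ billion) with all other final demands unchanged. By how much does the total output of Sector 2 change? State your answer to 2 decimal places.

Δx_2 = 49.18

I − A =
  [   0.75    -0.35]
  [  -0.30     0.75]
det(I−A) = (0.75)(0.75) − (-0.35)(-0.30) = 0.4575
adj(I−A) = [[0.75, 0.35], [0.30, 0.75]]
(I − A)⁻¹ = adj(I−A) / det(I−A) ≈
  [   1.6393     0.7650]
  [   0.6557     1.6393]
Δx = (I − A)⁻¹ Δd with Δd having +75 in the Sector 1 component and 0 elsewhere.
So Δx_2 = L_21 · (+75), where L_21 = adj(I−A)_21 / det(I−A) = 0.30 / 0.4575.
Δx_2 = 0.30 × (+75) / 0.4575 = 22.50 / 0.4575 ≈ 49.18.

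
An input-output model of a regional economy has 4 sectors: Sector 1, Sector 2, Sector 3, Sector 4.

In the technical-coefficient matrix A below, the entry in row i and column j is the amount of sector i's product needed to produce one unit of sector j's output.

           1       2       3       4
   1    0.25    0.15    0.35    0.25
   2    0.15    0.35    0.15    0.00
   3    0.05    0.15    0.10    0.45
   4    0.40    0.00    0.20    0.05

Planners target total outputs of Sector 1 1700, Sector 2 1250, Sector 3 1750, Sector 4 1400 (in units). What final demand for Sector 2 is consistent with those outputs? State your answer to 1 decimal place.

d_2 = 295.0

I − A =
  [   0.75    -0.15    -0.35    -0.25]
  [  -0.15     0.65    -0.15     0.00]
  [  -0.05    -0.15     0.90    -0.45]
  [  -0.40     0.00    -0.20     0.95]
d = (I − A) x:
  d_1 = (+0.75)·1700 + (-0.15)·1250 + (-0.35)·1750 + (-0.25)·1400 = 125.0
  d_2 = (-0.15)·1700 + (+0.65)·1250 + (-0.15)·1750 + (+0.00)·1400 = 295.0
  d_3 = (-0.05)·1700 + (-0.15)·1250 + (+0.90)·1750 + (-0.45)·1400 = 672.5
  d_4 = (-0.40)·1700 + (+0.00)·1250 + (-0.20)·1750 + (+0.95)·1400 = 300.0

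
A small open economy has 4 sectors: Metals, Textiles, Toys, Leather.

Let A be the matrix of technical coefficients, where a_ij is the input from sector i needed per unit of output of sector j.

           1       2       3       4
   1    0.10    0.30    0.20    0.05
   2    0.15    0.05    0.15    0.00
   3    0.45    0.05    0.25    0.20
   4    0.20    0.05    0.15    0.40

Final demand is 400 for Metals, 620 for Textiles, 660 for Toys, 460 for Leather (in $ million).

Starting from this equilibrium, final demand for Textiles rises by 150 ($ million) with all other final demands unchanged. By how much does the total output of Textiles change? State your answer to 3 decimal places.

Δx_2 = 183.084

I − A =
  [   0.90    -0.30    -0.20    -0.05]
  [  -0.15     0.95    -0.15     0.00]
  [  -0.45    -0.05     0.75    -0.20]
  [  -0.20    -0.05    -0.15     0.60]
Compute the cofactors C_ij = (−1)^(i+j)·(3×3 minor ij) of I−A; the adjugate is their transpose:
adj(I−A) = Cᵀ =
  [ 0.393000   0.136250   0.148500   0.082250]
  [ 0.109500   0.305125   0.098625   0.042000]
  [ 0.300500   0.129625   0.476125   0.183750]
  [ 0.215250   0.103250   0.176750   0.493500]
det(I−A) = Σ_j (I−A)_1j·C_1j = (0.90)(0.393000) + (-0.30)(0.109500) + (-0.20)(0.300500) + (-0.05)(0.215250) = 0.2499875
(I − A)⁻¹ = adj(I−A) / det(I−A) ≈
  [   1.5721     0.5450     0.5940     0.3290]
  [   0.4380     1.2206     0.3945     0.1680]
  [   1.2021     0.5185     1.9046     0.7350]
  [   0.8610     0.4130     0.7070     1.9741]
Δx = (I − A)⁻¹ Δd with Δd having +150 in the Textiles component and 0 elsewhere.
So Δx_2 = L_22 · (+150), where L_22 = adj(I−A)_22 / det(I−A) = 0.305125 / 0.2499875.
Δx_2 = 0.305125 × (+150) / 0.2499875 = 45.76875 / 0.2499875 ≈ 183.084.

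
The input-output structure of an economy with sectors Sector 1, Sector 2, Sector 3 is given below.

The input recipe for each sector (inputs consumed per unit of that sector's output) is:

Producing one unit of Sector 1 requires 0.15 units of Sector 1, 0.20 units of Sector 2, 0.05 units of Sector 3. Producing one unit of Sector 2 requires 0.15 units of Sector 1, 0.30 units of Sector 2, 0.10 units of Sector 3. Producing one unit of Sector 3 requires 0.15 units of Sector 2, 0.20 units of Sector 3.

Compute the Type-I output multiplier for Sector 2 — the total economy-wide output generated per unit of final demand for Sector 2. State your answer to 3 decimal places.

m_2 = 2.037

I − A =
  [   0.85    -0.15     0.00]
  [  -0.20     0.70    -0.15]
  [  -0.05    -0.10     0.80]
Cofactors of I−A, C_ij = (−1)^(i+j)·(minor ij) (rows/columns in the sector order above):
  C_11 = (0.70)(0.80) − (-0.15)(-0.10) = 0.5450
  C_12 = −[(-0.20)(0.80) − (-0.15)(-0.05)] = 0.1675
  C_13 = (-0.20)(-0.10) − (0.70)(-0.05) = 0.0550
  C_21 = −[(-0.15)(0.80) − (0.00)(-0.10)] = 0.1200
  C_22 = (0.85)(0.80) − (0.00)(-0.05) = 0.6800
  C_23 = −[(0.85)(-0.10) − (-0.15)(-0.05)] = 0.0925
  C_31 = (-0.15)(-0.15) − (0.00)(0.70) = 0.0225
  C_32 = −[(0.85)(-0.15) − (0.00)(-0.20)] = 0.1275
  C_33 = (0.85)(0.70) − (-0.15)(-0.20) = 0.5650
det(I−A) = Σ_j (I−A)_1j·C_1j = (0.85)(0.5450) + (-0.15)(0.1675) + (0.00)(0.0550) = 0.438125
adj(I−A) = Cᵀ =
  [ 0.5450   0.1200   0.0225]
  [ 0.1675   0.6800   0.1275]
  [ 0.0550   0.0925   0.5650]
(I − A)⁻¹ = adj(I−A) / det(I−A) ≈
  [   1.2439     0.2739     0.0514]
  [   0.3823     1.5521     0.2910]
  [   0.1255     0.2111     1.2896]
The output multiplier for sector j is the column-j sum of the Leontief inverse (I − A)⁻¹ = adj(I−A) / det(I−A).
Column 2 of adj(I−A): (0.1200, 0.6800, 0.0925); det(I−A) = 0.438125.
m_2 = (0.1200 + 0.6800 + 0.0925) / 0.438125 = 0.8925 / 0.438125 ≈ 2.037.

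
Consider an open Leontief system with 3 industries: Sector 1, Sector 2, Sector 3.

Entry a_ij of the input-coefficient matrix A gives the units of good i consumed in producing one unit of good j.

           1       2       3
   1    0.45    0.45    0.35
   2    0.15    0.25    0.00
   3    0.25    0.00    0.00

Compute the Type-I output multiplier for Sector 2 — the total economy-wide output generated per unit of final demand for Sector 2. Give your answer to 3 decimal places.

m_2 = 3.669

I − A =
  [   0.55    -0.45    -0.35]
  [  -0.15     0.75     0.00]
  [  -0.25     0.00     1.00]
Cofactors of I−A, C_ij = (−1)^(i+j)·(minor ij) (rows/columns in the sector order above):
  C_11 = (0.75)(1.00) − (0.00)(0.00) = 0.7500
  C_12 = −[(-0.15)(1.00) − (0.00)(-0.25)] = 0.1500
  C_13 = (-0.15)(0.00) − (0.75)(-0.25) = 0.1875
  C_21 = −[(-0.45)(1.00) − (-0.35)(0.00)] = 0.4500
  C_22 = (0.55)(1.00) − (-0.35)(-0.25) = 0.4625
  C_23 = −[(0.55)(0.00) − (-0.45)(-0.25)] = 0.1125
  C_31 = (-0.45)(0.00) − (-0.35)(0.75) = 0.2625
  C_32 = −[(0.55)(0.00) − (-0.35)(-0.15)] = 0.0525
  C_33 = (0.55)(0.75) − (-0.45)(-0.15) = 0.3450
det(I−A) = Σ_j (I−A)_1j·C_1j = (0.55)(0.7500) + (-0.45)(0.1500) + (-0.35)(0.1875) = 0.279375
adj(I−A) = Cᵀ =
  [ 0.7500   0.4500   0.2625]
  [ 0.1500   0.4625   0.0525]
  [ 0.1875   0.1125   0.3450]
(I − A)⁻¹ = adj(I−A) / det(I−A) ≈
  [   2.6846     1.6107     0.9396]
  [   0.5369     1.6555     0.1879]
  [   0.6711     0.4027     1.2349]
The output multiplier for sector j is the column-j sum of the Leontief inverse (I − A)⁻¹ = adj(I−A) / det(I−A).
Column 2 of adj(I−A): (0.4500, 0.4625, 0.1125); det(I−A) = 0.279375.
m_2 = (0.4500 + 0.4625 + 0.1125) / 0.279375 = 1.025 / 0.279375 ≈ 3.669.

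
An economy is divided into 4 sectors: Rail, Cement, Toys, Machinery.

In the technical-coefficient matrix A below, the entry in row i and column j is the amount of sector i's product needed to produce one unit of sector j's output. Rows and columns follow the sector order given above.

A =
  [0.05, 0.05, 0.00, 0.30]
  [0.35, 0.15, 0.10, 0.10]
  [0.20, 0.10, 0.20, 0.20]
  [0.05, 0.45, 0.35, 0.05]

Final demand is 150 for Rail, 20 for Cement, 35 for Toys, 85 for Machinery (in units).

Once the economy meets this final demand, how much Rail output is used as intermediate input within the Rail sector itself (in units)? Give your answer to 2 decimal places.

z_RR = 12.45

I − A =
  [   0.95    -0.05     0.00    -0.30]
  [  -0.35     0.85    -0.10    -0.10]
  [  -0.20    -0.10     0.80    -0.20]
  [  -0.05    -0.45    -0.35     0.95]
Compute the cofactors C_ij = (−1)^(i+j)·(3×3 minor ij) of I−A; the adjugate is their transpose:
adj(I−A) = Cᵀ =
  [ 0.52850   0.15300   0.10925   0.20600]
  [ 0.27250   0.62250   0.15875   0.18500]
  [ 0.22625   0.21125   0.64750   0.23000]
  [ 0.24025   0.38075   0.31950   0.62150]
det(I−A) = Σ_j (I−A)_1j·C_1j = (0.95)(0.52850) + (-0.05)(0.27250) + (0.00)(0.22625) + (-0.30)(0.24025) = 0.416375
(I − A)⁻¹ = adj(I−A) / det(I−A) ≈
  [   1.2693     0.3675     0.2624     0.4947]
  [   0.6545     1.4950     0.3813     0.4443]
  [   0.5434     0.5074     1.5551     0.5524]
  [   0.5770     0.9144     0.7673     1.4926]
First solve x = (I − A)⁻¹ d = adj(I−A)·d / det(I−A); in particular x_R = (0.52850·150 + 0.15300·20 + 0.10925·35 + 0.20600·85) / 0.416375 = 103.66875 / 0.416375 ≈ 248.9793.
Intermediate flow from R to R: z_RR = a_RR · x_R = 0.05 × 103.66875 / 0.416375 = 5.1834375 / 0.416375 ≈ 12.45.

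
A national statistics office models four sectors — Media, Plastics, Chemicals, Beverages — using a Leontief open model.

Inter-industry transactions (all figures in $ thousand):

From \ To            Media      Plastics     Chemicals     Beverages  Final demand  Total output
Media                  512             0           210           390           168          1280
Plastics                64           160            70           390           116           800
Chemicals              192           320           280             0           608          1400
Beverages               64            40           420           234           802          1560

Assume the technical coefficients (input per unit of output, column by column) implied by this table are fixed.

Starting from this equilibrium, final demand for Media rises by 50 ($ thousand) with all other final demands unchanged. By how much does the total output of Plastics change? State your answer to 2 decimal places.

Technical coefficients a_ij = z_ij / X_j:
  a_MM = 512/1280 = 0.40, a_PM = 64/1280 = 0.05, a_CM = 192/1280 = 0.15, a_BM = 64/1280 = 0.05
  a_MP = 0/800 = 0.00, a_PP = 160/800 = 0.20, a_CP = 320/800 = 0.40, a_BP = 40/800 = 0.05
  a_MC = 210/1400 = 0.15, a_PC = 70/1400 = 0.05, a_CC = 280/1400 = 0.20, a_BC = 420/1400 = 0.30
  a_MB = 390/1560 = 0.25, a_PB = 390/1560 = 0.25, a_CB = 0/1560 = 0.00, a_BB = 234/1560 = 0.15
I − A =
  [   0.60     0.00    -0.15    -0.25]
  [  -0.05     0.80    -0.05    -0.25]
  [  -0.15    -0.40     0.80     0.00]
  [  -0.05    -0.05    -0.30     0.85]
Compute the cofactors C_ij = (−1)^(i+j)·(3×3 minor ij) of I−A; the adjugate is their transpose:
adj(I−A) = Cᵀ =
  [ 0.487000   0.091000   0.160750   0.170000]
  [ 0.061625   0.367625   0.081875   0.126250]
  [ 0.122125   0.200875   0.389875   0.095000]
  [ 0.075375   0.097875   0.151875   0.351000]
det(I−A) = Σ_j (I−A)_1j·C_1j = (0.60)(0.487000) + (0.00)(0.061625) + (-0.15)(0.122125) + (-0.25)(0.075375) = 0.2550375
(I − A)⁻¹ = adj(I−A) / det(I−A) ≈
  [   1.9095     0.3568     0.6303     0.6666]
  [   0.2416     1.4415     0.3210     0.4950]
  [   0.4789     0.7876     1.5287     0.3725]
  [   0.2955     0.3838     0.5955     1.3763]
Δx = (I − A)⁻¹ Δd with Δd having +50 in the Media component and 0 elsewhere.
So Δx_P = L_PM · (+50), where L_PM = adj(I−A)_PM / det(I−A) = 0.061625 / 0.2550375.
Δx_P = 0.061625 × (+50) / 0.2550375 = 3.08125 / 0.2550375 ≈ 12.08.

Δx_P = 12.08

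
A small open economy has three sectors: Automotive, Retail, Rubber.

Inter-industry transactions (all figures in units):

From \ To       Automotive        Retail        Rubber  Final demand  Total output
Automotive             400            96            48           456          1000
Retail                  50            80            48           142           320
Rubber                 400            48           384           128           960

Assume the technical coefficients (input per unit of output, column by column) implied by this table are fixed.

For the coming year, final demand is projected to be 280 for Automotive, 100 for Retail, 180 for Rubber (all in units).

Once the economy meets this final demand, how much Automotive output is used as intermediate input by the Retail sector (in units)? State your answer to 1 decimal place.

Technical coefficients a_ij = z_ij / X_j:
  a_11 = 400/1000 = 0.40, a_21 = 50/1000 = 0.05, a_31 = 400/1000 = 0.40
  a_12 = 96/320 = 0.30, a_22 = 80/320 = 0.25, a_32 = 48/320 = 0.15
  a_13 = 48/960 = 0.05, a_23 = 48/960 = 0.05, a_33 = 384/960 = 0.40
I − A =
  [   0.60    -0.30    -0.05]
  [  -0.05     0.75    -0.05]
  [  -0.40    -0.15     0.60]
Cofactors of I−A, C_ij = (−1)^(i+j)·(minor ij) (rows/columns in the sector order above):
  C_11 = (0.75)(0.60) − (-0.05)(-0.15) = 0.4425
  C_12 = −[(-0.05)(0.60) − (-0.05)(-0.40)] = 0.0500
  C_13 = (-0.05)(-0.15) − (0.75)(-0.40) = 0.3075
  C_21 = −[(-0.30)(0.60) − (-0.05)(-0.15)] = 0.1875
  C_22 = (0.60)(0.60) − (-0.05)(-0.40) = 0.3400
  C_23 = −[(0.60)(-0.15) − (-0.30)(-0.40)] = 0.2100
  C_31 = (-0.30)(-0.05) − (-0.05)(0.75) = 0.0525
  C_32 = −[(0.60)(-0.05) − (-0.05)(-0.05)] = 0.0325
  C_33 = (0.60)(0.75) − (-0.30)(-0.05) = 0.4350
det(I−A) = Σ_j (I−A)_1j·C_1j = (0.60)(0.4425) + (-0.30)(0.0500) + (-0.05)(0.3075) = 0.235125
adj(I−A) = Cᵀ =
  [ 0.4425   0.1875   0.0525]
  [ 0.0500   0.3400   0.0325]
  [ 0.3075   0.2100   0.4350]
(I − A)⁻¹ = adj(I−A) / det(I−A) ≈
  [   1.8820     0.7974     0.2233]
  [   0.2127     1.4460     0.1382]
  [   1.3078     0.8931     1.8501]
First solve x = (I − A)⁻¹ d = adj(I−A)·d / det(I−A); in particular x_2 = (0.0500·280 + 0.3400·100 + 0.0325·180) / 0.235125 = 53.85 / 0.235125 ≈ 229.027.
Intermediate flow from 1 to 2: z_12 = a_12 · x_2 = 0.30 × 53.85 / 0.235125 = 16.155 / 0.235125 ≈ 68.7.

z_12 = 68.7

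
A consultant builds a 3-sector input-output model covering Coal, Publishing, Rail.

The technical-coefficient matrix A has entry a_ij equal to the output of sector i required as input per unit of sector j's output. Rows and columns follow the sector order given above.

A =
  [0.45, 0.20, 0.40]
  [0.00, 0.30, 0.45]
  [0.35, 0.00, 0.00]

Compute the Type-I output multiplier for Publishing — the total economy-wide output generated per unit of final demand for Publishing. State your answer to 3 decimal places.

m_P = 2.661

I − A =
  [   0.55    -0.20    -0.40]
  [   0.00     0.70    -0.45]
  [  -0.35     0.00     1.00]
Cofactors of I−A, C_ij = (−1)^(i+j)·(minor ij) (rows/columns in the sector order above):
  C_11 = (0.70)(1.00) − (-0.45)(0.00) = 0.7000
  C_12 = −[(0.00)(1.00) − (-0.45)(-0.35)] = 0.1575
  C_13 = (0.00)(0.00) − (0.70)(-0.35) = 0.2450
  C_21 = −[(-0.20)(1.00) − (-0.40)(0.00)] = 0.2000
  C_22 = (0.55)(1.00) − (-0.40)(-0.35) = 0.4100
  C_23 = −[(0.55)(0.00) − (-0.20)(-0.35)] = 0.0700
  C_31 = (-0.20)(-0.45) − (-0.40)(0.70) = 0.3700
  C_32 = −[(0.55)(-0.45) − (-0.40)(0.00)] = 0.2475
  C_33 = (0.55)(0.70) − (-0.20)(0.00) = 0.3850
det(I−A) = Σ_j (I−A)_1j·C_1j = (0.55)(0.7000) + (-0.20)(0.1575) + (-0.40)(0.2450) = 0.2555
adj(I−A) = Cᵀ =
  [ 0.7000   0.2000   0.3700]
  [ 0.1575   0.4100   0.2475]
  [ 0.2450   0.0700   0.3850]
(I − A)⁻¹ = adj(I−A) / det(I−A) ≈
  [   2.7397     0.7828     1.4481]
  [   0.6164     1.6047     0.9687]
  [   0.9589     0.2740     1.5068]
The output multiplier for sector j is the column-j sum of the Leontief inverse (I − A)⁻¹ = adj(I−A) / det(I−A).
Column P of adj(I−A): (0.2000, 0.4100, 0.0700); det(I−A) = 0.2555.
m_P = (0.2000 + 0.4100 + 0.0700) / 0.2555 = 0.68 / 0.2555 ≈ 2.661.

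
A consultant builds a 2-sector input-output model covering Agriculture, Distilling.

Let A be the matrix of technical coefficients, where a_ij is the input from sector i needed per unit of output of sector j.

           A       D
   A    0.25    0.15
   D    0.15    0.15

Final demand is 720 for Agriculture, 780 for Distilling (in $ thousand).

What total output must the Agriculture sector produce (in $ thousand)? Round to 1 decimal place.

x_A = 1185.4

I − A =
  [   0.75    -0.15]
  [  -0.15     0.85]
det(I−A) = (0.75)(0.85) − (-0.15)(-0.15) = 0.6150
adj(I−A) = [[0.85, 0.15], [0.15, 0.75]]
(I − A)⁻¹ = adj(I−A) / det(I−A) ≈
  [   1.3821     0.2439]
  [   0.2439     1.2195]
x = (I − A)⁻¹ d = adj(I−A)·d / det(I−A), with det(I−A) = 0.6150:
  x_A = (0.85·720 + 0.15·780) / 0.6150 = 729.00 / 0.6150 ≈ 1185.4
  x_D = (0.15·720 + 0.75·780) / 0.6150 = 693.00 / 0.6150 ≈ 1126.8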